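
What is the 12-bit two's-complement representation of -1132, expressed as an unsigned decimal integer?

1132 in 12 bits: 010001101100
Invert: 101110010011
Add 1:  101110010100 = 2964
(Check: 2^12 - 1132 = 4096 - 1132 = 2964.)

2964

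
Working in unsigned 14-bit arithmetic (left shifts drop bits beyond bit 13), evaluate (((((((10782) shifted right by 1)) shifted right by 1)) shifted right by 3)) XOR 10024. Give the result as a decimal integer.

9848

10782 = 10101000011110
→ shifted right by 1 → 01010100001111 = 5391
→ shifted right by 1 → 00101010000111 = 2695
→ shifted right by 3 → 00000101010000 = 336
10024 = 10011100101000
→ XOR → 10011001111000 = 9848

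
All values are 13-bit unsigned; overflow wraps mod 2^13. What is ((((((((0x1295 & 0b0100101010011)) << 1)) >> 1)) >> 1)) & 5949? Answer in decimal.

8

0x1295 = 1001010010101
0b0100101010011 = 0100101010011
→ & → 0000000010001 = 17
→ << 1 (mod 2^13) → 0000000100010 = 34
→ >> 1 → 0000000010001 = 17
→ >> 1 → 0000000001000 = 8
5949 = 1011100111101
→ & → 0000000001000 = 8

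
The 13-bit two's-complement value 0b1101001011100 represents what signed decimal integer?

pattern = 1101001011100 (MSB is 1 ⇒ negative)
Invert: 0010110100011, add 1 → 0010110100100 = 1444, so the value is -1444.
(Equivalently: 6748 - 2^13 = 6748 - 8192 = -1444.)

-1444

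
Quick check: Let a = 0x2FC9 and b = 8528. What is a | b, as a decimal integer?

0x2FC9 = 10111111001001
8528 = 10000101010000
 OR → 10111111011001 = 12249

12249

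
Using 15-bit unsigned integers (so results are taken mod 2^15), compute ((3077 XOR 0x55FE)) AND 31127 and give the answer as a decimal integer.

3077 = 000110000000101
0x55FE = 101010111111110
→ XOR → 101100111111011 = 23035
31127 = 111100110010111
→ AND → 101100110010011 = 22931

22931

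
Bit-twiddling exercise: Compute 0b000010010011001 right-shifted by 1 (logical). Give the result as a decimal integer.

588

x = 10010011001
shift right by 1 → 01001001100 = 588
(equivalently, floor(1177 / 2))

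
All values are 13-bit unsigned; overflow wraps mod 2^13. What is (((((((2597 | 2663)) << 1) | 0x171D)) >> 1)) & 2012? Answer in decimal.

2597 = 0101000100101
2663 = 0101001100111
→ | → 0101001100111 = 2663
→ << 1 (mod 2^13) → 1010011001110 = 5326
0x171D = 1011100011101
→ | → 1011111011111 = 6111
→ >> 1 → 0101111101111 = 3055
2012 = 0011111011100
→ & → 0001111001100 = 972

972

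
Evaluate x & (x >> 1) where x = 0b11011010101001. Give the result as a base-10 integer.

x = 11011010101001 = 13993
x>>1 = 01101101010100
AND  = 01001000000000 = 4608
(x & (x >> 1) has a 1 wherever x has two consecutive 1 bits.)

4608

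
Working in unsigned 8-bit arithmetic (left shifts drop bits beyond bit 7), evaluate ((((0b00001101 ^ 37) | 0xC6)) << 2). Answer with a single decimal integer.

184

0b00001101 = 00001101
37 = 00100101
→ ^ → 00101000 = 40
0xC6 = 11000110
→ | → 11101110 = 238
→ << 2 (mod 2^8) → 10111000 = 184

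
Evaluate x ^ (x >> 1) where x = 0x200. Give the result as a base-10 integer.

768

x = 1000000000 = 512
x>>1 = 0100000000
XOR  = 1100000000 = 768
(x ^ (x >> 1) gives the standard binary-reflected Gray code of x.)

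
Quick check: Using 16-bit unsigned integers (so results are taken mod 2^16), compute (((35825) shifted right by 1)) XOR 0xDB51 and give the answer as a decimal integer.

35825 = 1000101111110001
→ shifted right by 1 → 0100010111111000 = 17912
0xDB51 = 1101101101010001
→ XOR → 1001111010101001 = 40617

40617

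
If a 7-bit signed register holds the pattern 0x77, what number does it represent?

pattern = 1110111 (MSB is 1 ⇒ negative)
Invert: 0001000, add 1 → 0001001 = 9, so the value is -9.
(Equivalently: 119 - 2^7 = 119 - 128 = -9.)

-9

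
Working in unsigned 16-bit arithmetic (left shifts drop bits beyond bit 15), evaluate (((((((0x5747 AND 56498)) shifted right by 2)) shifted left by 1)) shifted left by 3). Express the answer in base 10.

20480

0x5747 = 0101011101000111
56498 = 1101110010110010
→ AND → 0101010000000010 = 21506
→ shifted right by 2 → 0001010100000000 = 5376
→ shifted left by 1 (mod 2^16) → 0010101000000000 = 10752
→ shifted left by 3 (mod 2^16) → 0101000000000000 = 20480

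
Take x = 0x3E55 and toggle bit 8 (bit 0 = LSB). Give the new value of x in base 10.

16213

x = 11111001010101
bit 8 is currently 0; toggle it via x ^ (1 << 8) = x ^ 256
→ 11111101010101 = 16213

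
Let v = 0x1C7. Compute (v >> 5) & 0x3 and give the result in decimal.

2

v = 111000111
Shift right by 5: 1110
Mask low 2 bits: 10 = 2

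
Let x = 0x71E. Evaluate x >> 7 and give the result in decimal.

0x71E = 11100011110
shift right by 7 → 00000001110 = 14
(equivalently, floor(1822 / 128))

14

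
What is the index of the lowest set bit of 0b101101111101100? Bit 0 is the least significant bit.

0b101101111101100 = 101101111101100
Trailing zeros: 2, so the lowest set bit is bit 2 (value 4).

2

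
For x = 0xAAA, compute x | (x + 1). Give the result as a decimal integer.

2731

x = 101010101010 = 2730
x + 1 = 101010101011
OR    = 101010101011 = 2731
(x | (x + 1) sets the lowest cleared bit.)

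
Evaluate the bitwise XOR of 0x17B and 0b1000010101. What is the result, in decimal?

0x17B = 0101111011
b = 1000010101
XOR → 1101101110 = 878

878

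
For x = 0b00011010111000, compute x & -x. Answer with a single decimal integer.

8

x = 11010111000 = 1720
-x (two's complement) = …00101001000
AND   = 00000001000 = 8
(x & -x isolates the lowest set bit of x.)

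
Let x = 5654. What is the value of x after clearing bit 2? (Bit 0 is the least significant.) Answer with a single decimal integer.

x = 1011000010110
bit 2 is currently 1; clear it via x & ~(1 << 2) = x & ~4
→ 1011000010010 = 5650

5650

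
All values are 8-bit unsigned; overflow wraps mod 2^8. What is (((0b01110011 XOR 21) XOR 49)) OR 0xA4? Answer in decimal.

0b01110011 = 01110011
21 = 00010101
→ XOR → 01100110 = 102
49 = 00110001
→ XOR → 01010111 = 87
0xA4 = 10100100
→ OR → 11110111 = 247

247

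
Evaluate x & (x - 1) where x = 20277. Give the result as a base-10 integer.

20276

x = 100111100110101 = 20277
x - 1 = 100111100110100
AND   = 100111100110100 = 20276
(x & (x - 1) clears the lowest set bit of x.)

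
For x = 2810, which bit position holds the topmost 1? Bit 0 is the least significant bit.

2810 = 101011111010
The topmost 1 is at position 11 (since 2^11 = 2048 ≤ 2810 < 4096).

11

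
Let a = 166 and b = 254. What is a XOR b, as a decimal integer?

166 = 10100110
254 = 11111110
XOR → 01011000 = 88

88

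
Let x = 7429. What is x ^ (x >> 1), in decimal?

x = 1110100000101 = 7429
x>>1 = 0111010000010
XOR  = 1001110000111 = 4999
(x ^ (x >> 1) gives the standard binary-reflected Gray code of x.)

4999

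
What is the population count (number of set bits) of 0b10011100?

4

n = 10011100
Count the 1s: 1 + 1 + 1 + 1 = 4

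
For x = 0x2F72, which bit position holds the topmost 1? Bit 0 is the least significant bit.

13

0x2F72 = 10111101110010
The topmost 1 is at position 13 (since 2^13 = 8192 ≤ 12146 < 16384).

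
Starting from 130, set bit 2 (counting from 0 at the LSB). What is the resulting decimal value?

x = 0010000010
bit 2 is currently 0; set it via x | (1 << 2) = x | 4
→ 0010000110 = 134

134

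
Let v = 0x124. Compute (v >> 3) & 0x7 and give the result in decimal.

4

v = 0100100100
Shift right by 3: 0100100
Mask low 3 bits: 100 = 4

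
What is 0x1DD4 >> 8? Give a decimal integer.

29

0x1DD4 = 1110111010100
shift right by 8 → 0000000011101 = 29
(equivalently, floor(7636 / 256))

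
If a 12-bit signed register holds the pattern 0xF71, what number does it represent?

-143

pattern = 111101110001 (MSB is 1 ⇒ negative)
Invert: 000010001110, add 1 → 000010001111 = 143, so the value is -143.
(Equivalently: 3953 - 2^12 = 3953 - 4096 = -143.)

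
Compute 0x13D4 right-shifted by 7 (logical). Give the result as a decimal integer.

39

0x13D4 = 1001111010100
shift right by 7 → 0000000100111 = 39
(equivalently, floor(5076 / 128))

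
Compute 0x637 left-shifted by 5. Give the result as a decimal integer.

50912

0x637 = 0000011000110111
shift left by 5 → 1100011011100000 = 50912
(equivalently, 1591 × 2^5 = 1591 × 32)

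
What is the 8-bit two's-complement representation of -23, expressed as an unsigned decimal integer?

23 in 8 bits: 00010111
Invert: 11101000
Add 1:  11101001 = 233
(Check: 2^8 - 23 = 256 - 23 = 233.)

233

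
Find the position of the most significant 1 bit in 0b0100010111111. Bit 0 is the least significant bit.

11

0b0100010111111 = 100010111111
The topmost 1 is at position 11 (since 2^11 = 2048 ≤ 2239 < 4096).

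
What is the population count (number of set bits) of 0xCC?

0xCC = 11001100
Count the 1s: 1 + 1 + 1 + 1 = 4

4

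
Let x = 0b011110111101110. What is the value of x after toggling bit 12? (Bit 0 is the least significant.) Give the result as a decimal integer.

11758

x = 011110111101110
bit 12 is currently 1; toggle it via x ^ (1 << 12) = x ^ 4096
→ 010110111101110 = 11758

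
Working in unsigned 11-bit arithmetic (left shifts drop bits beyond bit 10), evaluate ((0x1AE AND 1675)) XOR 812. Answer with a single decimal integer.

0x1AE = 00110101110
1675 = 11010001011
→ AND → 00010001010 = 138
812 = 01100101100
→ XOR → 01110100110 = 934

934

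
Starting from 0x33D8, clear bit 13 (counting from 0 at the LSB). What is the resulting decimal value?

5080

x = 11001111011000
bit 13 is currently 1; clear it via x & ~(1 << 13) = x & ~8192
→ 01001111011000 = 5080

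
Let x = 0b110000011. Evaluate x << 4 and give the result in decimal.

6192

x = 0000110000011
shift left by 4 → 1100000110000 = 6192
(equivalently, 387 × 2^4 = 387 × 16)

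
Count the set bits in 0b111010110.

n = 111010110
Count the 1s: 1 + 1 + 1 + 1 + 1 + 1 = 6

6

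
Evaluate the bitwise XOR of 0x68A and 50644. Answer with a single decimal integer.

0x68A = 0000011010001010
50644 = 1100010111010100
XOR → 1100001101011110 = 50014

50014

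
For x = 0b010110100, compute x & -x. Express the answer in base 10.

x = 10110100 = 180
-x (two's complement) = …01001100
AND   = 00000100 = 4
(x & -x isolates the lowest set bit of x.)

4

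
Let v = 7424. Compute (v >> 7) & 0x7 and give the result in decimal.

2

v = 1110100000000
Shift right by 7: 111010
Mask low 3 bits: 010 = 2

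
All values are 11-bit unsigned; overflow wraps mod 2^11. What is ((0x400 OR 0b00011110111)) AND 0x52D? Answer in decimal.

1061

0x400 = 10000000000
0b00011110111 = 00011110111
→ OR → 10011110111 = 1271
0x52D = 10100101101
→ AND → 10000100101 = 1061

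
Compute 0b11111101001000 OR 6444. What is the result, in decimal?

a = 11111101001000
6444 = 01100100101100
 OR → 11111101101100 = 16236

16236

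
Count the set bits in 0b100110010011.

6

n = 100110010011
Count the 1s: 1 + 1 + 1 + 1 + 1 + 1 = 6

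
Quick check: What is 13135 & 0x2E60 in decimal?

13135 = 11001101001111
0x2E60 = 10111001100000
AND → 10001001000000 = 8768

8768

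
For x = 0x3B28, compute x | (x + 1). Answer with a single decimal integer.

15145

x = 11101100101000 = 15144
x + 1 = 11101100101001
OR    = 11101100101001 = 15145
(x | (x + 1) sets the lowest cleared bit.)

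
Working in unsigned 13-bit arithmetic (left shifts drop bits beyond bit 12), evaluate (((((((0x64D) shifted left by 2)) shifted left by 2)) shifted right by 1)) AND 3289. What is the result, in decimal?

72

0x64D = 0011001001101
→ shifted left by 2 (mod 2^13) → 1100100110100 = 6452
→ shifted left by 2 (mod 2^13) → 0010011010000 = 1232
→ shifted right by 1 → 0001001101000 = 616
3289 = 0110011011001
→ AND → 0000001001000 = 72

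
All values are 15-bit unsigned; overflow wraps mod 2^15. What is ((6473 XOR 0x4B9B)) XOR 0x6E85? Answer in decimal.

6473 = 001100101001001
0x4B9B = 100101110011011
→ XOR → 101001011010010 = 21202
0x6E85 = 110111010000101
→ XOR → 011110001010111 = 15447

15447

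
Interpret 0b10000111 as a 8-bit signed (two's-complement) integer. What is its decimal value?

-121

pattern = 10000111 (MSB is 1 ⇒ negative)
Invert: 01111000, add 1 → 01111001 = 121, so the value is -121.
(Equivalently: 135 - 2^8 = 135 - 256 = -121.)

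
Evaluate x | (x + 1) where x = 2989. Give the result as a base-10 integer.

2991

x = 101110101101 = 2989
x + 1 = 101110101110
OR    = 101110101111 = 2991
(x | (x + 1) sets the lowest cleared bit.)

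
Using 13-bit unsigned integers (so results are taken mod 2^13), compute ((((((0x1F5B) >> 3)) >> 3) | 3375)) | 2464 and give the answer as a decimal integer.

3583

0x1F5B = 1111101011011
→ >> 3 → 0001111101011 = 1003
→ >> 3 → 0000001111101 = 125
3375 = 0110100101111
→ | → 0110101111111 = 3455
2464 = 0100110100000
→ | → 0110111111111 = 3583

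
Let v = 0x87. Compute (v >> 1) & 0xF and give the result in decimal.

v = 10000111
Shift right by 1: 1000011
Mask low 4 bits: 0011 = 3

3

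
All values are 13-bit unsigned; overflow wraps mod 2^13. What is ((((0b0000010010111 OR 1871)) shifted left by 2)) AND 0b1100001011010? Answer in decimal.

6232

0b0000010010111 = 0000010010111
1871 = 0011101001111
→ OR → 0011111011111 = 2015
→ shifted left by 2 (mod 2^13) → 1111101111100 = 8060
0b1100001011010 = 1100001011010
→ AND → 1100001011000 = 6232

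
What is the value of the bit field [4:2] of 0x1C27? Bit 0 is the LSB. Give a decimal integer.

v = 01110000100111
Shift right by 2: 011100001001
Mask low 3 bits: 001 = 1

1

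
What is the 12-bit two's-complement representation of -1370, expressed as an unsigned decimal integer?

1370 in 12 bits: 010101011010
Invert: 101010100101
Add 1:  101010100110 = 2726
(Check: 2^12 - 1370 = 4096 - 1370 = 2726.)

2726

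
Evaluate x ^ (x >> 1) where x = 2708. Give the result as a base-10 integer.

x = 101010010100 = 2708
x>>1 = 010101001010
XOR  = 111111011110 = 4062
(x ^ (x >> 1) gives the standard binary-reflected Gray code of x.)

4062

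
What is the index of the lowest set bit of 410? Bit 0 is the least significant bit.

1

410 = 110011010
Trailing zeros: 1, so the lowest set bit is bit 1 (value 2).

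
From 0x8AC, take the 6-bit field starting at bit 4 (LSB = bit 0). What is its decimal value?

10

v = 100010101100
Shift right by 4: 10001010
Mask low 6 bits: 001010 = 10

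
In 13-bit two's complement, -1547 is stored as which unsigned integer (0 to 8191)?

1547 in 13 bits: 0011000001011
Invert: 1100111110100
Add 1:  1100111110101 = 6645
(Check: 2^13 - 1547 = 8192 - 1547 = 6645.)

6645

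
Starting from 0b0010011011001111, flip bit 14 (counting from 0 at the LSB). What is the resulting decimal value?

x = 0010011011001111
bit 14 is currently 0; toggle it via x ^ (1 << 14) = x ^ 16384
→ 0110011011001111 = 26319

26319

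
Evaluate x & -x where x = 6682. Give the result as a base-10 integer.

x = 1101000011010 = 6682
-x (two's complement) = …0010111100110
AND   = 0000000000010 = 2
(x & -x isolates the lowest set bit of x.)

2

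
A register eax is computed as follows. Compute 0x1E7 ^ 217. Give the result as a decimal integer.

318

0x1E7 = 111100111
217 = 011011001
XOR → 100111110 = 318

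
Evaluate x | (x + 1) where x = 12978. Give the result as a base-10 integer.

12979

x = 11001010110010 = 12978
x + 1 = 11001010110011
OR    = 11001010110011 = 12979
(x | (x + 1) sets the lowest cleared bit.)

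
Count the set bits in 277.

277 = 100010101
Count the 1s: 1 + 1 + 1 + 1 = 4

4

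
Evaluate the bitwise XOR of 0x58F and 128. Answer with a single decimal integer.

0x58F = 10110001111
128 = 00010000000
XOR → 10100001111 = 1295

1295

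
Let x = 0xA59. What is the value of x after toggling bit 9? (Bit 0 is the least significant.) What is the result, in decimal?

x = 000101001011001
bit 9 is currently 1; toggle it via x ^ (1 << 9) = x ^ 512
→ 000100001011001 = 2137

2137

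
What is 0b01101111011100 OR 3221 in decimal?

8157

a = 1101111011100
3221 = 0110010010101
 OR → 1111111011101 = 8157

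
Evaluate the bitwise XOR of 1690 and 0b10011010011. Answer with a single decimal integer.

585

1690 = 11010011010
b = 10011010011
XOR → 01001001001 = 585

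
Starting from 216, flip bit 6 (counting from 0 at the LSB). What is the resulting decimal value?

x = 11011000
bit 6 is currently 1; toggle it via x ^ (1 << 6) = x ^ 64
→ 10011000 = 152

152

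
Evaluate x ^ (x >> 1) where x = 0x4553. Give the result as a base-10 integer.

x = 100010101010011 = 17747
x>>1 = 010001010101001
XOR  = 110011111111010 = 26618
(x ^ (x >> 1) gives the standard binary-reflected Gray code of x.)

26618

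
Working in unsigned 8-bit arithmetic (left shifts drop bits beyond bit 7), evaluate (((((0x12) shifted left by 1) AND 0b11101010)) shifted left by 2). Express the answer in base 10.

128

0x12 = 00010010
→ shifted left by 1 (mod 2^8) → 00100100 = 36
0b11101010 = 11101010
→ AND → 00100000 = 32
→ shifted left by 2 (mod 2^8) → 10000000 = 128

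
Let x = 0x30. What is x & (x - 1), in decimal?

x = 110000 = 48
x - 1 = 101111
AND   = 100000 = 32
(x & (x - 1) clears the lowest set bit of x.)

32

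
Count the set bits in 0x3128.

5

0x3128 = 11000100101000
Count the 1s: 1 + 1 + 1 + 1 + 1 = 5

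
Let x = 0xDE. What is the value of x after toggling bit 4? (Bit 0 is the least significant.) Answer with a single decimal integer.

x = 000011011110
bit 4 is currently 1; toggle it via x ^ (1 << 4) = x ^ 16
→ 000011001110 = 206

206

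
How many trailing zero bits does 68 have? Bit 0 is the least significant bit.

2

68 = 1000100
Trailing zeros: 2, so the lowest set bit is bit 2 (value 4).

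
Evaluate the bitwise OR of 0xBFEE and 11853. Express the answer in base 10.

49135

0xBFEE = 1011111111101110
11853 = 0010111001001101
 OR → 1011111111101111 = 49135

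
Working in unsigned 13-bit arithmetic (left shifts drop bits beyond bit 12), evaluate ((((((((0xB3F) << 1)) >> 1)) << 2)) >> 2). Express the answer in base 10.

831

0xB3F = 0101100111111
→ << 1 (mod 2^13) → 1011001111110 = 5758
→ >> 1 → 0101100111111 = 2879
→ << 2 (mod 2^13) → 0110011111100 = 3324
→ >> 2 → 0001100111111 = 831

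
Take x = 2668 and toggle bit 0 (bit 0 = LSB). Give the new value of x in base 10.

x = 0101001101100
bit 0 is currently 0; toggle it via x ^ (1 << 0) = x ^ 1
→ 0101001101101 = 2669

2669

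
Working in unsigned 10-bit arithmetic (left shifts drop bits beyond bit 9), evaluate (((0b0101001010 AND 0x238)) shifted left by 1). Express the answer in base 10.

16

0b0101001010 = 0101001010
0x238 = 1000111000
→ AND → 0000001000 = 8
→ shifted left by 1 (mod 2^10) → 0000010000 = 16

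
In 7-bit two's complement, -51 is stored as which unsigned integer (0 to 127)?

51 in 7 bits: 0110011
Invert: 1001100
Add 1:  1001101 = 77
(Check: 2^7 - 51 = 128 - 51 = 77.)

77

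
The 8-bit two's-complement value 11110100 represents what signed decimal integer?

pattern = 11110100 (MSB is 1 ⇒ negative)
Invert: 00001011, add 1 → 00001100 = 12, so the value is -12.
(Equivalently: 244 - 2^8 = 244 - 256 = -12.)

-12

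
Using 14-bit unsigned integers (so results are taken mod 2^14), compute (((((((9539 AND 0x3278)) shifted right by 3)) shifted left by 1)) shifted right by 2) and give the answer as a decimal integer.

9539 = 10010101000011
0x3278 = 11001001111000
→ AND → 10000001000000 = 8256
→ shifted right by 3 → 00010000001000 = 1032
→ shifted left by 1 (mod 2^14) → 00100000010000 = 2064
→ shifted right by 2 → 00001000000100 = 516

516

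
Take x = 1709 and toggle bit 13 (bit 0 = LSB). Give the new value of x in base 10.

x = 000011010101101
bit 13 is currently 0; toggle it via x ^ (1 << 13) = x ^ 8192
→ 010011010101101 = 9901

9901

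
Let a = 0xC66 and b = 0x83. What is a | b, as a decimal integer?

3303

0xC66 = 110001100110
0x83 = 000010000011
 OR → 110011100111 = 3303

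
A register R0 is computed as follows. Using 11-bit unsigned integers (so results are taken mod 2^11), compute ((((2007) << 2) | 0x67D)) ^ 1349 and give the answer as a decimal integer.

568

2007 = 11111010111
→ << 2 (mod 2^11) → 11101011100 = 1884
0x67D = 11001111101
→ | → 11101111101 = 1917
1349 = 10101000101
→ ^ → 01000111000 = 568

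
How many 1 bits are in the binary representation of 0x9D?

5

0x9D = 10011101
Count the 1s: 1 + 1 + 1 + 1 + 1 = 5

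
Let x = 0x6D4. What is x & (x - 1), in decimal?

1744

x = 11011010100 = 1748
x - 1 = 11011010011
AND   = 11011010000 = 1744
(x & (x - 1) clears the lowest set bit of x.)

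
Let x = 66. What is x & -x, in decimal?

2

x = 1000010 = 66
-x (two's complement) = …0111110
AND   = 0000010 = 2
(x & -x isolates the lowest set bit of x.)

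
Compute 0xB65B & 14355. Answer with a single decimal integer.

12307

0xB65B = 1011011001011011
14355 = 0011100000010011
AND → 0011000000010011 = 12307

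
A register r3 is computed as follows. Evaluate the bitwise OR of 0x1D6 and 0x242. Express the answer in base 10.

0x1D6 = 0111010110
0x242 = 1001000010
 OR → 1111010110 = 982

982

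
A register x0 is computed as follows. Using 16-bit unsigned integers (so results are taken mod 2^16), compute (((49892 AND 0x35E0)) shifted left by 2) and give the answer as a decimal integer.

896

49892 = 1100001011100100
0x35E0 = 0011010111100000
→ AND → 0000000011100000 = 224
→ shifted left by 2 (mod 2^16) → 0000001110000000 = 896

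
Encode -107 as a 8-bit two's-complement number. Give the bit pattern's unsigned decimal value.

149

107 in 8 bits: 01101011
Invert: 10010100
Add 1:  10010101 = 149
(Check: 2^8 - 107 = 256 - 107 = 149.)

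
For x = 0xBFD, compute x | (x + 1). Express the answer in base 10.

3071

x = 101111111101 = 3069
x + 1 = 101111111110
OR    = 101111111111 = 3071
(x | (x + 1) sets the lowest cleared bit.)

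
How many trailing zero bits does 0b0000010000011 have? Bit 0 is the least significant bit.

0

0b0000010000011 = 10000011
Trailing zeros: 0, so the lowest set bit is bit 0 (value 1).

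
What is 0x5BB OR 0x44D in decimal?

0x5BB = 10110111011
0x44D = 10001001101
 OR → 10111111111 = 1535

1535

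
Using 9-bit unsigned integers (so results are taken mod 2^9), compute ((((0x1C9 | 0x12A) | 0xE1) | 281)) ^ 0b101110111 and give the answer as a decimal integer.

140

0x1C9 = 111001001
0x12A = 100101010
→ | → 111101011 = 491
0xE1 = 011100001
→ | → 111101011 = 491
281 = 100011001
→ | → 111111011 = 507
0b101110111 = 101110111
→ ^ → 010001100 = 140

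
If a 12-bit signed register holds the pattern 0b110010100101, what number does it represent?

-859

pattern = 110010100101 (MSB is 1 ⇒ negative)
Invert: 001101011010, add 1 → 001101011011 = 859, so the value is -859.
(Equivalently: 3237 - 2^12 = 3237 - 4096 = -859.)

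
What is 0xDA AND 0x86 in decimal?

0xDA = 11011010
0x86 = 10000110
AND → 10000010 = 130

130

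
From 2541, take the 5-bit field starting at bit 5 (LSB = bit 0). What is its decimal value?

v = 0100111101101
Shift right by 5: 01001111
Mask low 5 bits: 01111 = 15

15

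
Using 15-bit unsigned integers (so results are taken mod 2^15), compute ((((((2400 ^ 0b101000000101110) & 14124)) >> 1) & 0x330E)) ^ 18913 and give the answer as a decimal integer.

2400 = 000100101100000
0b101000000101110 = 101000000101110
→ ^ → 101100101001110 = 22862
14124 = 011011100101100
→ & → 001000100001100 = 4364
→ >> 1 → 000100010000110 = 2182
0x330E = 011001100001110
→ & → 000000000000110 = 6
18913 = 100100111100001
→ ^ → 100100111100111 = 18919

18919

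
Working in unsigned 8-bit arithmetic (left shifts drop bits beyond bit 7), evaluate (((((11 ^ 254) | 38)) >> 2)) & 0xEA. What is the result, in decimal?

40

11 = 00001011
254 = 11111110
→ ^ → 11110101 = 245
38 = 00100110
→ | → 11110111 = 247
→ >> 2 → 00111101 = 61
0xEA = 11101010
→ & → 00101000 = 40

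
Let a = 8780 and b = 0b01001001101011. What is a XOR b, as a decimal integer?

12327

8780 = 10001001001100
b = 01001001101011
XOR → 11000000100111 = 12327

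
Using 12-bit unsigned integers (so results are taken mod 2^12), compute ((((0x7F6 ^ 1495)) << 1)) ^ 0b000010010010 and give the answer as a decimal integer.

0x7F6 = 011111110110
1495 = 010111010111
→ ^ → 001000100001 = 545
→ << 1 (mod 2^12) → 010001000010 = 1090
0b000010010010 = 000010010010
→ ^ → 010011010000 = 1232

1232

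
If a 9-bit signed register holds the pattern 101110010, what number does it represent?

pattern = 101110010 (MSB is 1 ⇒ negative)
Invert: 010001101, add 1 → 010001110 = 142, so the value is -142.
(Equivalently: 370 - 2^9 = 370 - 512 = -142.)

-142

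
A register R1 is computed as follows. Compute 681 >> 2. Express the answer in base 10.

681 = 1010101001
shift right by 2 → 0010101010 = 170
(equivalently, floor(681 / 4))

170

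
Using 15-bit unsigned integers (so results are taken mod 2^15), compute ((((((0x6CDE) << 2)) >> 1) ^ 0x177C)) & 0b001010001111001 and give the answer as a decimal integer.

1088

0x6CDE = 110110011011110
→ << 2 (mod 2^15) → 011001101111000 = 13176
→ >> 1 → 001100110111100 = 6588
0x177C = 001011101111100
→ ^ → 000111011000000 = 3776
0b001010001111001 = 001010001111001
→ & → 000010001000000 = 1088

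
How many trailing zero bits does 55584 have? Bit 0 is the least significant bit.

55584 = 1101100100100000
Trailing zeros: 5, so the lowest set bit is bit 5 (value 32).

5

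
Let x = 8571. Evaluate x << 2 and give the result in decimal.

8571 = 0010000101111011
shift left by 2 → 1000010111101100 = 34284
(equivalently, 8571 × 2^2 = 8571 × 4)

34284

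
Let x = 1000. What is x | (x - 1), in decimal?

1007

x = 1111101000 = 1000
x - 1 = 1111100111
OR    = 1111101111 = 1007
(x | (x - 1) sets all bits below the lowest set bit.)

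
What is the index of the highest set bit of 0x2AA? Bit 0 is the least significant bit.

0x2AA = 1010101010
The topmost 1 is at position 9 (since 2^9 = 512 ≤ 682 < 1024).

9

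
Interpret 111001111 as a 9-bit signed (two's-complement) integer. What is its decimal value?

pattern = 111001111 (MSB is 1 ⇒ negative)
Invert: 000110000, add 1 → 000110001 = 49, so the value is -49.
(Equivalently: 463 - 2^9 = 463 - 512 = -49.)

-49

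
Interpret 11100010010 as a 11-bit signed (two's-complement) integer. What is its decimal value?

-238

pattern = 11100010010 (MSB is 1 ⇒ negative)
Invert: 00011101101, add 1 → 00011101110 = 238, so the value is -238.
(Equivalently: 1810 - 2^11 = 1810 - 2048 = -238.)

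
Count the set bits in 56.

3

56 = 111000
Count the 1s: 1 + 1 + 1 = 3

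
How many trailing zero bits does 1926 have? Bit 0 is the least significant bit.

1926 = 11110000110
Trailing zeros: 1, so the lowest set bit is bit 1 (value 2).

1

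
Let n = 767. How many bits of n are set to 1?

767 = 1011111111
Count the 1s: 1 + 1 + 1 + 1 + 1 + 1 + 1 + 1 + 1 = 9

9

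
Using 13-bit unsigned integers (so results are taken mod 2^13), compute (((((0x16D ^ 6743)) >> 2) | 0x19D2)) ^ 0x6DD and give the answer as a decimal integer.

6403

0x16D = 0000101101101
6743 = 1101001010111
→ ^ → 1101100111010 = 6970
→ >> 2 → 0011011001110 = 1742
0x19D2 = 1100111010010
→ | → 1111111011110 = 8158
0x6DD = 0011011011101
→ ^ → 1100100000011 = 6403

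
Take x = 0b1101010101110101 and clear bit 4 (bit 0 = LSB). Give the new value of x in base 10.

x = 1101010101110101
bit 4 is currently 1; clear it via x & ~(1 << 4) = x & ~16
→ 1101010101100101 = 54629

54629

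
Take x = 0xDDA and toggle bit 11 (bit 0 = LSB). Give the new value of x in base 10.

1498

x = 0110111011010
bit 11 is currently 1; toggle it via x ^ (1 << 11) = x ^ 2048
→ 0010111011010 = 1498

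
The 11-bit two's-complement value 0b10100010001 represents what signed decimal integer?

pattern = 10100010001 (MSB is 1 ⇒ negative)
Invert: 01011101110, add 1 → 01011101111 = 751, so the value is -751.
(Equivalently: 1297 - 2^11 = 1297 - 2048 = -751.)

-751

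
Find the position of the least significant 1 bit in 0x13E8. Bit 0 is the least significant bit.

3

0x13E8 = 1001111101000
Trailing zeros: 3, so the lowest set bit is bit 3 (value 8).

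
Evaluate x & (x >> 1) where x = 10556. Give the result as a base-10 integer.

x = 10100100111100 = 10556
x>>1 = 01010010011110
AND  = 00000000011100 = 28
(x & (x >> 1) has a 1 wherever x has two consecutive 1 bits.)

28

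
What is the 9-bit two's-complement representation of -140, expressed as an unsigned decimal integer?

372

140 in 9 bits: 010001100
Invert: 101110011
Add 1:  101110100 = 372
(Check: 2^9 - 140 = 512 - 140 = 372.)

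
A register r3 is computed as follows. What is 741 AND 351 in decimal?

69

741 = 1011100101
351 = 0101011111
AND → 0001000101 = 69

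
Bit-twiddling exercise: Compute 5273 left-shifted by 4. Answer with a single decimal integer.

5273 = 00001010010011001
shift left by 4 → 10100100110010000 = 84368
(equivalently, 5273 × 2^4 = 5273 × 16)

84368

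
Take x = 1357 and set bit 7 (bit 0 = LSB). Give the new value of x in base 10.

x = 010101001101
bit 7 is currently 0; set it via x | (1 << 7) = x | 128
→ 010111001101 = 1485

1485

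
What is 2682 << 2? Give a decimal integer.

2682 = 00101001111010
shift left by 2 → 10100111101000 = 10728
(equivalently, 2682 × 2^2 = 2682 × 4)

10728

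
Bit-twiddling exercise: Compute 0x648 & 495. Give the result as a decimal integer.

72

0x648 = 11001001000
495 = 00111101111
AND → 00001001000 = 72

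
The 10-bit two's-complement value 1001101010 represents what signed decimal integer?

-406

pattern = 1001101010 (MSB is 1 ⇒ negative)
Invert: 0110010101, add 1 → 0110010110 = 406, so the value is -406.
(Equivalently: 618 - 2^10 = 618 - 1024 = -406.)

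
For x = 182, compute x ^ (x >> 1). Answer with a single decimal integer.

237

x = 10110110 = 182
x>>1 = 01011011
XOR  = 11101101 = 237
(x ^ (x >> 1) gives the standard binary-reflected Gray code of x.)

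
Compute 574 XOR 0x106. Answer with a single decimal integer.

574 = 1000111110
0x106 = 0100000110
XOR → 1100111000 = 824

824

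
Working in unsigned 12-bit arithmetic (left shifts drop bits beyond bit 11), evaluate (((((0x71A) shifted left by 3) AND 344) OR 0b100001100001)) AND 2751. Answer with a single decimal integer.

2097

0x71A = 011100011010
→ shifted left by 3 (mod 2^12) → 100011010000 = 2256
344 = 000101011000
→ AND → 000001010000 = 80
0b100001100001 = 100001100001
→ OR → 100001110001 = 2161
2751 = 101010111111
→ AND → 100000110001 = 2097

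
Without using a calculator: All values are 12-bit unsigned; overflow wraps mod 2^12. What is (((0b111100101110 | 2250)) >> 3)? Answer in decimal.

509

0b111100101110 = 111100101110
2250 = 100011001010
→ | → 111111101110 = 4078
→ >> 3 → 000111111101 = 509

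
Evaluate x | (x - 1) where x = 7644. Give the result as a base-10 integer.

x = 1110111011100 = 7644
x - 1 = 1110111011011
OR    = 1110111011111 = 7647
(x | (x - 1) sets all bits below the lowest set bit.)

7647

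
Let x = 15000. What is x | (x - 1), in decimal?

x = 11101010011000 = 15000
x - 1 = 11101010010111
OR    = 11101010011111 = 15007
(x | (x - 1) sets all bits below the lowest set bit.)

15007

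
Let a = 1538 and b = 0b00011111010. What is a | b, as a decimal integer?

1786

1538 = 11000000010
b = 00011111010
 OR → 11011111010 = 1786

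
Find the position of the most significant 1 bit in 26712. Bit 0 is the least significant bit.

26712 = 110100001011000
The topmost 1 is at position 14 (since 2^14 = 16384 ≤ 26712 < 32768).

14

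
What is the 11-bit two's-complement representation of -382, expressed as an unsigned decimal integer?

1666

382 in 11 bits: 00101111110
Invert: 11010000001
Add 1:  11010000010 = 1666
(Check: 2^11 - 382 = 2048 - 382 = 1666.)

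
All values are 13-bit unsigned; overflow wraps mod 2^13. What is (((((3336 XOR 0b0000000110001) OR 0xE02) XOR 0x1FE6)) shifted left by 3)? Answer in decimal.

3336 = 0110100001000
0b0000000110001 = 0000000110001
→ XOR → 0110100111001 = 3385
0xE02 = 0111000000010
→ OR → 0111100111011 = 3899
0x1FE6 = 1111111100110
→ XOR → 1000011011101 = 4317
→ shifted left by 3 (mod 2^13) → 0011011101000 = 1768

1768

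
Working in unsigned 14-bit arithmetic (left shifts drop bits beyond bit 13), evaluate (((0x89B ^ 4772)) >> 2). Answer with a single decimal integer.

0x89B = 00100010011011
4772 = 01001010100100
→ ^ → 01101000111111 = 6719
→ >> 2 → 00011010001111 = 1679

1679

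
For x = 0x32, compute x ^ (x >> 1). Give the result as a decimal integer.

43

x = 110010 = 50
x>>1 = 011001
XOR  = 101011 = 43
(x ^ (x >> 1) gives the standard binary-reflected Gray code of x.)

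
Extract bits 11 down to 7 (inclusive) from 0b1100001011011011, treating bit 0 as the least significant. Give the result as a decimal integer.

v = 1100001011011011
Shift right by 7: 110000101
Mask low 5 bits: 00101 = 5

5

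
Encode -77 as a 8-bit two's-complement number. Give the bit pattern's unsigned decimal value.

77 in 8 bits: 01001101
Invert: 10110010
Add 1:  10110011 = 179
(Check: 2^8 - 77 = 256 - 77 = 179.)

179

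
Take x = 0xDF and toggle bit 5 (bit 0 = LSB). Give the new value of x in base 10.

x = 0000011011111
bit 5 is currently 0; toggle it via x ^ (1 << 5) = x ^ 32
→ 0000011111111 = 255

255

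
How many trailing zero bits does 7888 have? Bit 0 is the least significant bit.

7888 = 1111011010000
Trailing zeros: 4, so the lowest set bit is bit 4 (value 16).

4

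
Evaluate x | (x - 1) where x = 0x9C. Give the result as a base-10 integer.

159

x = 10011100 = 156
x - 1 = 10011011
OR    = 10011111 = 159
(x | (x - 1) sets all bits below the lowest set bit.)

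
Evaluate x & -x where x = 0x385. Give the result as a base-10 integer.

1

x = 1110000101 = 901
-x (two's complement) = …0001111011
AND   = 0000000001 = 1
(x & -x isolates the lowest set bit of x.)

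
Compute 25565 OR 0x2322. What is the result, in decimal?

25599

25565 = 110001111011101
0x2322 = 010001100100010
 OR → 110001111111111 = 25599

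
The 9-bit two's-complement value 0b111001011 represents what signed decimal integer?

-53

pattern = 111001011 (MSB is 1 ⇒ negative)
Invert: 000110100, add 1 → 000110101 = 53, so the value is -53.
(Equivalently: 459 - 2^9 = 459 - 512 = -53.)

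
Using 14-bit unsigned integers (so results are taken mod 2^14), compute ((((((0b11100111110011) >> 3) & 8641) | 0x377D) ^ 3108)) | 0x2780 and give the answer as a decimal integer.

16345

0b11100111110011 = 11100111110011
→ >> 3 → 00011100111110 = 1854
8641 = 10000111000001
→ & → 00000100000000 = 256
0x377D = 11011101111101
→ | → 11011101111101 = 14205
3108 = 00110000100100
→ ^ → 11101101011001 = 15193
0x2780 = 10011110000000
→ | → 11111111011001 = 16345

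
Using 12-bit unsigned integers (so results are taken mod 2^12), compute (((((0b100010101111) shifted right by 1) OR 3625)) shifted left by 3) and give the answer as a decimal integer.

0b100010101111 = 100010101111
→ shifted right by 1 → 010001010111 = 1111
3625 = 111000101001
→ OR → 111001111111 = 3711
→ shifted left by 3 (mod 2^12) → 001111111000 = 1016

1016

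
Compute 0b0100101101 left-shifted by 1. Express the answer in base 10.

602

x = 0100101101
shift left by 1 → 1001011010 = 602
(equivalently, 301 × 2^1 = 301 × 2)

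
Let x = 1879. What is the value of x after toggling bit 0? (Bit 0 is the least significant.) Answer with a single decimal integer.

1878

x = 011101010111
bit 0 is currently 1; toggle it via x ^ (1 << 0) = x ^ 1
→ 011101010110 = 1878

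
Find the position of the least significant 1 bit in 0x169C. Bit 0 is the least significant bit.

0x169C = 1011010011100
Trailing zeros: 2, so the lowest set bit is bit 2 (value 4).

2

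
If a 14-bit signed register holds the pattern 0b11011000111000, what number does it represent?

pattern = 11011000111000 (MSB is 1 ⇒ negative)
Invert: 00100111000111, add 1 → 00100111001000 = 2504, so the value is -2504.
(Equivalently: 13880 - 2^14 = 13880 - 16384 = -2504.)

-2504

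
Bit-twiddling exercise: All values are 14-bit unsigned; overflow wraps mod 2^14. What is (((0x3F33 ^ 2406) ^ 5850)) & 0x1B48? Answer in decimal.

8

0x3F33 = 11111100110011
2406 = 00100101100110
→ ^ → 11011001010101 = 13909
5850 = 01011011011010
→ ^ → 10000010001111 = 8335
0x1B48 = 01101101001000
→ & → 00000000001000 = 8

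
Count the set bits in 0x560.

0x560 = 10101100000
Count the 1s: 1 + 1 + 1 + 1 = 4

4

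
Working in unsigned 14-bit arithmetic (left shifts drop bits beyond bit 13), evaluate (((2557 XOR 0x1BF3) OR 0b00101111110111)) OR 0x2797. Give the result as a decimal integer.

2557 = 00100111111101
0x1BF3 = 01101111110011
→ XOR → 01001000001110 = 4622
0b00101111110111 = 00101111110111
→ OR → 01101111111111 = 7167
0x2797 = 10011110010111
→ OR → 11111111111111 = 16383

16383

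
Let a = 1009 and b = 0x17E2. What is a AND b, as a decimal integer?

1009 = 0001111110001
0x17E2 = 1011111100010
AND → 0001111100000 = 992

992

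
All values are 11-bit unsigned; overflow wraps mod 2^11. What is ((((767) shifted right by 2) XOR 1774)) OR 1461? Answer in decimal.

2037

767 = 01011111111
→ shifted right by 2 → 00010111111 = 191
1774 = 11011101110
→ XOR → 11001010001 = 1617
1461 = 10110110101
→ OR → 11111110101 = 2037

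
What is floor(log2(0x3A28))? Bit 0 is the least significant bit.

0x3A28 = 11101000101000
The topmost 1 is at position 13 (since 2^13 = 8192 ≤ 14888 < 16384).

13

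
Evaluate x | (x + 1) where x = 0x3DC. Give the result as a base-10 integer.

989

x = 1111011100 = 988
x + 1 = 1111011101
OR    = 1111011101 = 989
(x | (x + 1) sets the lowest cleared bit.)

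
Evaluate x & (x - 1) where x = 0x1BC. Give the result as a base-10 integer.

x = 110111100 = 444
x - 1 = 110111011
AND   = 110111000 = 440
(x & (x - 1) clears the lowest set bit of x.)

440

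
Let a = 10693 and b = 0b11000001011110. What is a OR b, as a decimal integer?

10693 = 10100111000101
b = 11000001011110
 OR → 11100111011111 = 14815

14815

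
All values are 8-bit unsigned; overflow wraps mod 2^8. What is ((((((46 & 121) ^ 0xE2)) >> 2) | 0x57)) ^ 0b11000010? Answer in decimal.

46 = 00101110
121 = 01111001
→ & → 00101000 = 40
0xE2 = 11100010
→ ^ → 11001010 = 202
→ >> 2 → 00110010 = 50
0x57 = 01010111
→ | → 01110111 = 119
0b11000010 = 11000010
→ ^ → 10110101 = 181

181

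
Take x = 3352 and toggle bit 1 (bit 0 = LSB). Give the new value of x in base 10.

3354

x = 110100011000
bit 1 is currently 0; toggle it via x ^ (1 << 1) = x ^ 2
→ 110100011010 = 3354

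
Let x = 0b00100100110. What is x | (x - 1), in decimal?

x = 100100110 = 294
x - 1 = 100100101
OR    = 100100111 = 295
(x | (x - 1) sets all bits below the lowest set bit.)

295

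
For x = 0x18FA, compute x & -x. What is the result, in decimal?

x = 1100011111010 = 6394
-x (two's complement) = …0011100000110
AND   = 0000000000010 = 2
(x & -x isolates the lowest set bit of x.)

2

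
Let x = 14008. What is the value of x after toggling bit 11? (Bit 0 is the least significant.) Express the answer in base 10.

16056

x = 0011011010111000
bit 11 is currently 0; toggle it via x ^ (1 << 11) = x ^ 2048
→ 0011111010111000 = 16056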